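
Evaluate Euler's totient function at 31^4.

φ(31^4) = 31^4 − 31^3 = 923521 − 29791 = 893730.

893730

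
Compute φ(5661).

3456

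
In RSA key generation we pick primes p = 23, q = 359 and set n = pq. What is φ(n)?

φ(23) = 23 − 1 = 22.
φ(359) = 359 − 1 = 358.
Multiply: 22 · 358 = 7876.

7876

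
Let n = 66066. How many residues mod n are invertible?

15840

Factor 66066: 66066 = 2 · 3 · 7 · 11^2 · 13.
φ(66066) = 66066 · (1 − 1/2) · (1 − 1/3) · (1 − 1/7) · (1 − 1/11) · (1 − 1/13)
       = 66066 · 1440/6006 = 15840.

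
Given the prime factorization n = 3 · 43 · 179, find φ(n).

14952

φ(3) = 3 − 1 = 2.
φ(43) = 43 − 1 = 42.
φ(179) = 179 − 1 = 178.
φ(23091) = 2 × 42 × 178 = 14952.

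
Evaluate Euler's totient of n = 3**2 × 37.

216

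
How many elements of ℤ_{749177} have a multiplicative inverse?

First factor: 749177 = 11 · 13^3 · 31.
φ(11) = 11 − 1 = 10.
φ(13^3) = 13^2·(13−1) = 169·12 = 2028.
φ(31) = 31 − 1 = 30.
φ(749177) = 10 × 2028 × 30 = 608400.

608400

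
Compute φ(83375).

Prime factorization: 83375 = 5**3 * 23 * 29.
φ(5^3) = 5^2·(5−1) = 25·4 = 100.
φ(23) = 23 − 1 = 22.
φ(29) = 29 − 1 = 28.
φ(83375) = 100 × 22 × 28 = 61600.

61600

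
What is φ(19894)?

Prime factorization: 19894 = 2 · 7**3 · 29.
φ(19894) = 19894 · (1 − 1/2) · (1 − 1/7) · (1 − 1/29)
       = 19894 · 168/406 = 8232.

8232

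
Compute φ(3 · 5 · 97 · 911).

698880

φ(3) = 3 − 1 = 2.
φ(5) = 5 − 1 = 4.
φ(97) = 97 − 1 = 96.
φ(911) = 911 − 1 = 910.
Multiply: 2 · 4 · 96 · 910 = 698880.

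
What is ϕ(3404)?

1584

Factor 3404: 3404 = 2**2 · 23 · 37.
φ(3404) = 3404 · (1 − 1/2) · (1 − 1/23) · (1 − 1/37)
       = 3404 · 792/1702 = 1584.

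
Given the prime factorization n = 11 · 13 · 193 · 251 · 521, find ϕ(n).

2995200000

φ(11) = 11 − 1 = 10.
φ(13) = 13 − 1 = 12.
φ(193) = 193 − 1 = 192.
φ(251) = 251 − 1 = 250.
φ(521) = 521 − 1 = 520.
Multiply: 10 · 12 · 192 · 250 · 520 = 2995200000.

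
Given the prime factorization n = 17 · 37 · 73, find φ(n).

φ(45917) = 45917 · (1 − 1/17) · (1 − 1/37) · (1 − 1/73)
       = 45917 · 41472/45917 = 41472.

41472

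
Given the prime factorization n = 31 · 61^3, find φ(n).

6697800

φ(31) = 31 − 1 = 30.
φ(61^3) = 61^2·(61−1) = 3721·60 = 223260.
Multiply: 30 · 223260 = 6697800.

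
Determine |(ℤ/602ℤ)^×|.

252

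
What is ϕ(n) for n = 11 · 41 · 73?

28800

φ(32923) = 32923 · (1 − 1/11) · (1 − 1/41) · (1 − 1/73)
       = 32923 · 28800/32923 = 28800.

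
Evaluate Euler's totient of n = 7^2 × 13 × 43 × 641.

φ(17557631) = 17557631 · (1 − 1/7) · (1 − 1/13) · (1 − 1/43) · (1 − 1/641)
       = 17557631 · 1935360/2508233 = 13547520.

13547520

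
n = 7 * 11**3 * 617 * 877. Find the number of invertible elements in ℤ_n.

φ(7) = 7 − 1 = 6.
φ(11^3) = 11^3 − 11^2 = 1331 − 121 = 1210.
φ(617) = 617 − 1 = 616.
φ(877) = 877 − 1 = 876.
Multiply: 6 · 1210 · 616 · 876 = 3917612160.

3917612160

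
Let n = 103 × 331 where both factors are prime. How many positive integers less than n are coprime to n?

φ(103) = 103 − 1 = 102.
φ(331) = 331 − 1 = 330.
φ(34093) = 102 × 330 = 33660.

33660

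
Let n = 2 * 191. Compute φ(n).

190

φ(2) = 2 − 1 = 1.
φ(191) = 191 − 1 = 190.
φ(382) = 1 × 190 = 190.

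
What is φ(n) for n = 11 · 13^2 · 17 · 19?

449280

φ(600457) = 600457 · (1 − 1/11) · (1 − 1/13) · (1 − 1/17) · (1 − 1/19)
       = 600457 · 34560/46189 = 449280.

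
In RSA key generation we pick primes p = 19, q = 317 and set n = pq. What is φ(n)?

5688

φ(6023) = 6023 · (1 − 1/19) · (1 − 1/317)
       = 6023 · 5688/6023 = 5688.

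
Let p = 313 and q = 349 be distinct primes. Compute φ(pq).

φ(pq) = (p−1)(q−1) = 312 · 348 = 108576.

108576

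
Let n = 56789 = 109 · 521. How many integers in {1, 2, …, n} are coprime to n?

φ(109) = 109 − 1 = 108.
φ(521) = 521 − 1 = 520.
Multiply: 108 · 520 = 56160.

56160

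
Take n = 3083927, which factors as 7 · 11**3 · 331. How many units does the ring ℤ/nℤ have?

φ(7) = 7 − 1 = 6.
φ(11^3) = 11^3 − 11^2 = 1331 − 121 = 1210.
φ(331) = 331 − 1 = 330.
φ(3083927) = 6 × 1210 × 330 = 2395800.

2395800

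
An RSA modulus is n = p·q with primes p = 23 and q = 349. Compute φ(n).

φ(23) = 23 − 1 = 22.
φ(349) = 349 − 1 = 348.
Since φ is multiplicative, φ(8027) = 22 · 348 = 7656.

7656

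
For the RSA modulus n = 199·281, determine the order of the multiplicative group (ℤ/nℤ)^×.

55440

φ(pq) = (p−1)(q−1) = 198 · 280 = 55440.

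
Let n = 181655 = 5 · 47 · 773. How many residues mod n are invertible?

142048

φ(181655) = 181655 · (1 − 1/5) · (1 − 1/47) · (1 − 1/773)
       = 181655 · 142048/181655 = 142048.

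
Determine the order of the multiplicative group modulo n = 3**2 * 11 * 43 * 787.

1980720

φ(3^2) = 3^2 − 3^1 = 9 − 3 = 6.
φ(11) = 11 − 1 = 10.
φ(43) = 43 − 1 = 42.
φ(787) = 787 − 1 = 786.
Multiply: 6 · 10 · 42 · 786 = 1980720.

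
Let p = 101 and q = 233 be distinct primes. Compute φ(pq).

φ(23533) = 23533 · (1 − 1/101) · (1 − 1/233)
       = 23533 · 23200/23533 = 23200.

23200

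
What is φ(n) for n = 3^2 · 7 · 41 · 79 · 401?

φ(81826857) = 81826857 · (1 − 1/3) · (1 − 1/7) · (1 − 1/41) · (1 − 1/79) · (1 − 1/401)
       = 81826857 · 14976000/27275619 = 44928000.

44928000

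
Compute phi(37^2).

φ(37^2) = 37^1·(37−1) = 37·36 = 1332.

1332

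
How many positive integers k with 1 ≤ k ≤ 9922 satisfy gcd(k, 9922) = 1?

4400

First factor: 9922 = 2 · 11**2 · 41.
φ(2) = 2 − 1 = 1.
φ(11^2) = 11^2 − 11^1 = 121 − 11 = 110.
φ(41) = 41 − 1 = 40.
φ(9922) = 1 × 110 × 40 = 4400.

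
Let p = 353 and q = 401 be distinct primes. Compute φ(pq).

140800

φ(141553) = 141553 · (1 − 1/353) · (1 − 1/401)
       = 141553 · 140800/141553 = 140800.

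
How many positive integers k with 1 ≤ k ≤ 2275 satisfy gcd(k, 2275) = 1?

1440

Factor 2275: 2275 = 5^2 * 7 * 13.
φ(5^2) = 5^1·(5−1) = 5·4 = 20.
φ(7) = 7 − 1 = 6.
φ(13) = 13 − 1 = 12.
Multiply: 20 · 6 · 12 = 1440.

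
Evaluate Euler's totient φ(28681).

Prime factorization: 28681 = 23 * 29 * 43.
φ(28681) = 28681 · (1 − 1/23) · (1 − 1/29) · (1 − 1/43)
       = 28681 · 25872/28681 = 25872.

25872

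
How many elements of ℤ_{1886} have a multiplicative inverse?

Factor 1886: 1886 = 2 * 23 * 41.
φ(2) = 2 − 1 = 1.
φ(23) = 23 − 1 = 22.
φ(41) = 41 − 1 = 40.
Since φ is multiplicative, φ(1886) = 1 · 22 · 40 = 880.

880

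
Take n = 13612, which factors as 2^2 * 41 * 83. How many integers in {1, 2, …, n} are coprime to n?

6560

φ(2^2) = 2^1·(2−1) = 2·1 = 2.
φ(41) = 41 − 1 = 40.
φ(83) = 83 − 1 = 82.
Since φ is multiplicative, φ(13612) = 2 · 40 · 82 = 6560.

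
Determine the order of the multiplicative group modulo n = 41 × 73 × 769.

2211840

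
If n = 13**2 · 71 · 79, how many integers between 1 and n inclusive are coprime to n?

851760

φ(13^2) = 13^2 − 13^1 = 169 − 13 = 156.
φ(71) = 71 − 1 = 70.
φ(79) = 79 − 1 = 78.
φ(947921) = 156 × 70 × 78 = 851760.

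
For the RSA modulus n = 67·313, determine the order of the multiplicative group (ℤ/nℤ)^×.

20592

φ(20971) = 20971 · (1 − 1/67) · (1 − 1/313)
       = 20971 · 20592/20971 = 20592.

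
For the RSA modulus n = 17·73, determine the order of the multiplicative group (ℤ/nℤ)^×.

φ(n) = (p − 1)(q − 1) = (17−1)(73−1) = 16·72 = 1152.

1152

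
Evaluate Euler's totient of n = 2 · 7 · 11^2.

660

φ(2) = 2 − 1 = 1.
φ(7) = 7 − 1 = 6.
φ(11^2) = 11^2 − 11^1 = 121 − 11 = 110.
Since φ is multiplicative, φ(1694) = 1 · 6 · 110 = 660.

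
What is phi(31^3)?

28830

φ(29791) = 29791 · (1 − 1/31)
       = 29791 · 30/31 = 28830.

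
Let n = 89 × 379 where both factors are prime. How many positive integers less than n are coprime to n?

33264

φ(33731) = 33731 · (1 − 1/89) · (1 − 1/379)
       = 33731 · 33264/33731 = 33264.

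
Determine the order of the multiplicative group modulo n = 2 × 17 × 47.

736

φ(2) = 2 − 1 = 1.
φ(17) = 17 − 1 = 16.
φ(47) = 47 − 1 = 46.
Since φ is multiplicative, φ(1598) = 1 · 16 · 46 = 736.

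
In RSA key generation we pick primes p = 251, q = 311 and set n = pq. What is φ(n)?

77500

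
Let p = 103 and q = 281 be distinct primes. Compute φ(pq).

φ(pq) = (p−1)(q−1) = 102 · 280 = 28560.

28560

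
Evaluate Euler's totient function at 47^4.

φ(47^4) = 47^3·(47−1) = 103823·46 = 4775858.

4775858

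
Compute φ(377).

377 = 13 * 29.
φ(377) = 377 · (1 − 1/13) · (1 − 1/29)
       = 377 · 336/377 = 336.

336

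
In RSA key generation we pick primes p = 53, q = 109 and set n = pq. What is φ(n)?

φ(5777) = 5777 · (1 − 1/53) · (1 − 1/109)
       = 5777 · 5616/5777 = 5616.

5616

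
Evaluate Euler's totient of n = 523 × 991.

φ(523) = 523 − 1 = 522.
φ(991) = 991 − 1 = 990.
Multiply: 522 · 990 = 516780.

516780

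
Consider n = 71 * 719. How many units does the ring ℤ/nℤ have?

50260

φ(71) = 71 − 1 = 70.
φ(719) = 719 − 1 = 718.
φ(51049) = 70 × 718 = 50260.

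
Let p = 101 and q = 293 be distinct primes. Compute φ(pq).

φ(n) = (p − 1)(q − 1) = (101−1)(293−1) = 100·292 = 29200.

29200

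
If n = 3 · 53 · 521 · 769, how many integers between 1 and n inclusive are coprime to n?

41533440

φ(3) = 3 − 1 = 2.
φ(53) = 53 − 1 = 52.
φ(521) = 521 − 1 = 520.
φ(769) = 769 − 1 = 768.
Multiply: 2 · 52 · 520 · 768 = 41533440.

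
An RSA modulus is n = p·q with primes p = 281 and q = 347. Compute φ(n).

For distinct primes, φ(pq) = (p−1)(q−1) = 280 × 346 = 96880.

96880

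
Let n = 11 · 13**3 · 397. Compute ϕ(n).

8030880

φ(9594299) = 9594299 · (1 − 1/11) · (1 − 1/13) · (1 − 1/397)
       = 9594299 · 47520/56771 = 8030880.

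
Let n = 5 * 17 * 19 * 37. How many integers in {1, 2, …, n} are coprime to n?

φ(59755) = 59755 · (1 − 1/5) · (1 − 1/17) · (1 − 1/19) · (1 − 1/37)
       = 59755 · 41472/59755 = 41472.

41472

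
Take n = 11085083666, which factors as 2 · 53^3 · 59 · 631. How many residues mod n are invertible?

5337324720

φ(2) = 2 − 1 = 1.
φ(53^3) = 53^3 − 53^2 = 148877 − 2809 = 146068.
φ(59) = 59 − 1 = 58.
φ(631) = 631 − 1 = 630.
φ(11085083666) = 1 × 146068 × 58 × 630 = 5337324720.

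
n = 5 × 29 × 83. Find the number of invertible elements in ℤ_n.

9184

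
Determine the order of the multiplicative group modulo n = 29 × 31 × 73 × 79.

4717440

φ(29) = 29 − 1 = 28.
φ(31) = 31 − 1 = 30.
φ(73) = 73 − 1 = 72.
φ(79) = 79 − 1 = 78.
Multiply: 28 · 30 · 72 · 78 = 4717440.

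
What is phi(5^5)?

φ(3125) = 3125 · (1 − 1/5)
       = 3125 · 4/5 = 2500.

2500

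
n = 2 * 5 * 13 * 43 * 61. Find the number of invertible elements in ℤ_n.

φ(340990) = 340990 · (1 − 1/2) · (1 − 1/5) · (1 − 1/13) · (1 − 1/43) · (1 − 1/61)
       = 340990 · 120960/340990 = 120960.

120960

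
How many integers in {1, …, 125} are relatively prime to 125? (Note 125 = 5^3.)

φ(125) = 125 · (1 − 1/5)
       = 125 · 4/5 = 100.

100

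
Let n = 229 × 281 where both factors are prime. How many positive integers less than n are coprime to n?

63840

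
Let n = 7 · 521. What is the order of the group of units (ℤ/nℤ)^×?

3120

φ(3647) = 3647 · (1 − 1/7) · (1 − 1/521)
       = 3647 · 3120/3647 = 3120.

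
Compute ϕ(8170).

Factor 8170: 8170 = 2 · 5 · 19 · 43.
φ(2) = 2 − 1 = 1.
φ(5) = 5 − 1 = 4.
φ(19) = 19 − 1 = 18.
φ(43) = 43 − 1 = 42.
Multiply: 1 · 4 · 18 · 42 = 3024.

3024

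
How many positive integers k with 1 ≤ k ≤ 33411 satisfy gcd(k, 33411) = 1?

Prime factorization: 33411 = 3 · 7 · 37 · 43.
φ(3) = 3 − 1 = 2.
φ(7) = 7 − 1 = 6.
φ(37) = 37 − 1 = 36.
φ(43) = 43 − 1 = 42.
Multiply: 2 · 6 · 36 · 42 = 18144.

18144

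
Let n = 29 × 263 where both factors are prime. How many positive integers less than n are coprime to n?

7336

φ(29) = 29 − 1 = 28.
φ(263) = 263 − 1 = 262.
φ(7627) = 28 × 262 = 7336.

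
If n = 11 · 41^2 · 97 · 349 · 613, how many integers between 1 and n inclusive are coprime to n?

φ(383723179499) = 383723179499 · (1 − 1/11) · (1 − 1/41) · (1 − 1/97) · (1 − 1/349) · (1 − 1/613)
       = 383723179499 · 8178278400/9359101939 = 335309414400.

335309414400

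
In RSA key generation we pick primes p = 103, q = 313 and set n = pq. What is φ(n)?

31824

For distinct primes, φ(pq) = (p−1)(q−1) = 102 × 312 = 31824.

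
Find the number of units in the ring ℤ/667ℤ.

616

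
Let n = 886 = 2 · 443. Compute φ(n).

442

φ(2) = 2 − 1 = 1.
φ(443) = 443 − 1 = 442.
Multiply: 1 · 442 = 442.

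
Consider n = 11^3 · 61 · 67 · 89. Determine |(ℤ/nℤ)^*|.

φ(484141933) = 484141933 · (1 − 1/11) · (1 − 1/61) · (1 − 1/67) · (1 − 1/89)
       = 484141933 · 3484800/4001173 = 421660800.

421660800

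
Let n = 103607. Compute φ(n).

82080

Prime factorization: 103607 = 7 · 19^2 · 41.
φ(103607) = 103607 · (1 − 1/7) · (1 − 1/19) · (1 − 1/41)
       = 103607 · 4320/5453 = 82080.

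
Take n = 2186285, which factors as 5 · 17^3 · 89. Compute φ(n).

1627648

φ(5) = 5 − 1 = 4.
φ(17^3) = 17^3 − 17^2 = 4913 − 289 = 4624.
φ(89) = 89 − 1 = 88.
φ(2186285) = 4 × 4624 × 88 = 1627648.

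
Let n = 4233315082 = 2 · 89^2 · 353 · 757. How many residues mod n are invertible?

2084189184

φ(4233315082) = 4233315082 · (1 − 1/2) · (1 − 1/89) · (1 − 1/353) · (1 − 1/757)
       = 4233315082 · 23417856/47565338 = 2084189184.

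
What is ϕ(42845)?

42845 = 5 × 11 × 19 × 41.
φ(5) = 5 − 1 = 4.
φ(11) = 11 − 1 = 10.
φ(19) = 19 − 1 = 18.
φ(41) = 41 − 1 = 40.
Multiply: 4 · 10 · 18 · 40 = 28800.

28800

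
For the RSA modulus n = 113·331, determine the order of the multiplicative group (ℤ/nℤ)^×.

φ(n) = (p − 1)(q − 1) = (113−1)(331−1) = 112·330 = 36960.

36960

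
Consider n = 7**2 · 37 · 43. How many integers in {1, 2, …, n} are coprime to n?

63504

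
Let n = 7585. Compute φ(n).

Prime factorization: 7585 = 5 · 37 · 41.
φ(7585) = 7585 · (1 − 1/5) · (1 − 1/37) · (1 − 1/41)
       = 7585 · 5760/7585 = 5760.

5760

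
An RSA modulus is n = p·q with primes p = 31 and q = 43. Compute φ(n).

φ(1333) = 1333 · (1 − 1/31) · (1 − 1/43)
       = 1333 · 1260/1333 = 1260.

1260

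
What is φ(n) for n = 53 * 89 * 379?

1729728

φ(1787743) = 1787743 · (1 − 1/53) · (1 − 1/89) · (1 − 1/379)
       = 1787743 · 1729728/1787743 = 1729728.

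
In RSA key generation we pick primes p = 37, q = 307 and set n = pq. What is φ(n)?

11016

φ(37) = 37 − 1 = 36.
φ(307) = 307 − 1 = 306.
φ(11359) = 36 × 306 = 11016.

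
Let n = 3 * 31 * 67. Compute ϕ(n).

3960

φ(6231) = 6231 · (1 − 1/3) · (1 − 1/31) · (1 − 1/67)
       = 6231 · 3960/6231 = 3960.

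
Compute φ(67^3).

296274

φ(300763) = 300763 · (1 − 1/67)
       = 300763 · 66/67 = 296274.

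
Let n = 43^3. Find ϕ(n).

φ(79507) = 79507 · (1 − 1/43)
       = 79507 · 42/43 = 77658.

77658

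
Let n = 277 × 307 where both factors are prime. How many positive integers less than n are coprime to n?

84456

φ(n) = (p − 1)(q − 1) = (277−1)(307−1) = 276·306 = 84456.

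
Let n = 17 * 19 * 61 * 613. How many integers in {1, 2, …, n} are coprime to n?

10575360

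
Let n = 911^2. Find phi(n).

φ(829921) = 829921 · (1 − 1/911)
       = 829921 · 910/911 = 829010.

829010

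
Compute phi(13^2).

φ(169) = 169 · (1 − 1/13)
       = 169 · 12/13 = 156.

156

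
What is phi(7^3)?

294

φ(343) = 343 · (1 − 1/7)
       = 343 · 6/7 = 294.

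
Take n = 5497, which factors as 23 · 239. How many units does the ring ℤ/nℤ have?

5236

φ(5497) = 5497 · (1 − 1/23) · (1 − 1/239)
       = 5497 · 5236/5497 = 5236.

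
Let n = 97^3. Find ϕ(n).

903264

φ(97^3) = 97^3 − 97^2 = 912673 − 9409 = 903264.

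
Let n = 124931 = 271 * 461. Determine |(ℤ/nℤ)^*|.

φ(124931) = 124931 · (1 − 1/271) · (1 − 1/461)
       = 124931 · 124200/124931 = 124200.

124200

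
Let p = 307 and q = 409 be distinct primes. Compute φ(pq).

124848

φ(n) = (p − 1)(q − 1) = (307−1)(409−1) = 306·408 = 124848.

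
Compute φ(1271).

1271 = 31 · 41.
φ(1271) = 1271 · (1 − 1/31) · (1 − 1/41)
       = 1271 · 1200/1271 = 1200.

1200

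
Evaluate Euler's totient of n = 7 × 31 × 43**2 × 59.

φ(7) = 7 − 1 = 6.
φ(31) = 31 − 1 = 30.
φ(43^2) = 43^1·(43−1) = 43·42 = 1806.
φ(59) = 59 − 1 = 58.
φ(23672747) = 6 × 30 × 1806 × 58 = 18854640.

18854640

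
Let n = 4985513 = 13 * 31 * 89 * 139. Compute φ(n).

φ(4985513) = 4985513 · (1 − 1/13) · (1 − 1/31) · (1 − 1/89) · (1 − 1/139)
       = 4985513 · 4371840/4985513 = 4371840.

4371840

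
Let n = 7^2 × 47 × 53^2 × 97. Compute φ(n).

511160832

φ(7^2) = 7^2 − 7^1 = 49 − 7 = 42.
φ(47) = 47 − 1 = 46.
φ(53^2) = 53^2 − 53^1 = 2809 − 53 = 2756.
φ(97) = 97 − 1 = 96.
Multiply: 42 · 46 · 2756 · 96 = 511160832.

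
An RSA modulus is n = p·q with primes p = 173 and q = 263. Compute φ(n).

45064

φ(pq) = (p−1)(q−1) = 172 · 262 = 45064.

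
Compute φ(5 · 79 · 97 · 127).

3773952

φ(5) = 5 − 1 = 4.
φ(79) = 79 − 1 = 78.
φ(97) = 97 − 1 = 96.
φ(127) = 127 − 1 = 126.
φ(4866005) = 4 × 78 × 96 × 126 = 3773952.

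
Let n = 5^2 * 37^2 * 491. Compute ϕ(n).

13053600

φ(5^2) = 5^1·(5−1) = 5·4 = 20.
φ(37^2) = 37^2 − 37^1 = 1369 − 37 = 1332.
φ(491) = 491 − 1 = 490.
Since φ is multiplicative, φ(16804475) = 20 · 1332 · 490 = 13053600.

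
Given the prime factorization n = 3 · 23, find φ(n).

44

φ(69) = 69 · (1 − 1/3) · (1 − 1/23)
       = 69 · 44/69 = 44.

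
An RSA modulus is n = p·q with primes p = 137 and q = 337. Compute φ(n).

45696

φ(137) = 137 − 1 = 136.
φ(337) = 337 − 1 = 336.
φ(46169) = 136 × 336 = 45696.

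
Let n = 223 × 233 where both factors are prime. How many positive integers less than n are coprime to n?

For distinct primes, φ(pq) = (p−1)(q−1) = 222 × 232 = 51504.

51504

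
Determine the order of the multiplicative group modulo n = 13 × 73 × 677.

584064

φ(13) = 13 − 1 = 12.
φ(73) = 73 − 1 = 72.
φ(677) = 677 − 1 = 676.
φ(642473) = 12 × 72 × 676 = 584064.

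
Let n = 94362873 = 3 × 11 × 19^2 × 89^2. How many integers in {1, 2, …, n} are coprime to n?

53570880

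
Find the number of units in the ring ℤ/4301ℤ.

Factor 4301: 4301 = 11 * 17 * 23.
φ(4301) = 4301 · (1 − 1/11) · (1 − 1/17) · (1 − 1/23)
       = 4301 · 3520/4301 = 3520.

3520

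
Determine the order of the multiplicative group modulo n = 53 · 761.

39520

φ(53) = 53 − 1 = 52.
φ(761) = 761 − 1 = 760.
Since φ is multiplicative, φ(40333) = 52 · 760 = 39520.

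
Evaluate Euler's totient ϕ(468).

144

468 = 2**2 · 3**2 · 13.
φ(2^2) = 2^2 − 2^1 = 4 − 2 = 2.
φ(3^2) = 3^2 − 3^1 = 9 − 3 = 6.
φ(13) = 13 − 1 = 12.
φ(468) = 2 × 6 × 12 = 144.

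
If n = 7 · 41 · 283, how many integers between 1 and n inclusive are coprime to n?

67680

φ(7) = 7 − 1 = 6.
φ(41) = 41 − 1 = 40.
φ(283) = 283 − 1 = 282.
Multiply: 6 · 40 · 282 = 67680.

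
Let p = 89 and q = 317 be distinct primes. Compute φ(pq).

27808

φ(89) = 89 − 1 = 88.
φ(317) = 317 − 1 = 316.
Multiply: 88 · 316 = 27808.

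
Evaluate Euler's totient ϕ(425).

Factor 425: 425 = 5^2 × 17.
φ(5^2) = 5^1·(5−1) = 5·4 = 20.
φ(17) = 17 − 1 = 16.
Since φ is multiplicative, φ(425) = 20 · 16 = 320.

320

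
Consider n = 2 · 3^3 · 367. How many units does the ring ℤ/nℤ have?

φ(19818) = 19818 · (1 − 1/2) · (1 − 1/3) · (1 − 1/367)
       = 19818 · 732/2202 = 6588.

6588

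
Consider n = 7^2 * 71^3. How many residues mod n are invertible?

φ(17537639) = 17537639 · (1 − 1/7) · (1 − 1/71)
       = 17537639 · 420/497 = 14820540.

14820540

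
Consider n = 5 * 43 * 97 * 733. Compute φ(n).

11805696

φ(15286715) = 15286715 · (1 − 1/5) · (1 − 1/43) · (1 − 1/97) · (1 − 1/733)
       = 15286715 · 11805696/15286715 = 11805696.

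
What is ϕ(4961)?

Factor 4961: 4961 = 11^2 · 41.
φ(4961) = 4961 · (1 − 1/11) · (1 − 1/41)
       = 4961 · 400/451 = 4400.

4400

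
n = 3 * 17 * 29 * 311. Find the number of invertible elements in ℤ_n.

277760

φ(459969) = 459969 · (1 − 1/3) · (1 − 1/17) · (1 − 1/29) · (1 − 1/311)
       = 459969 · 277760/459969 = 277760.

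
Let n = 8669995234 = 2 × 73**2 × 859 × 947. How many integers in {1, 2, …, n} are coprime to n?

4266127008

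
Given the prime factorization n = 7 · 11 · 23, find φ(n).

φ(1771) = 1771 · (1 − 1/7) · (1 − 1/11) · (1 − 1/23)
       = 1771 · 1320/1771 = 1320.

1320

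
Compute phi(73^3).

383688

φ(73^3) = 73^2·(73−1) = 5329·72 = 383688.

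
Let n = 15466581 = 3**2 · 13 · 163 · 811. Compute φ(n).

9447840

φ(15466581) = 15466581 · (1 − 1/3) · (1 − 1/13) · (1 − 1/163) · (1 − 1/811)
       = 15466581 · 3149280/5155527 = 9447840.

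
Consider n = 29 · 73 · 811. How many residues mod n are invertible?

φ(29) = 29 − 1 = 28.
φ(73) = 73 − 1 = 72.
φ(811) = 811 − 1 = 810.
Multiply: 28 · 72 · 810 = 1632960.

1632960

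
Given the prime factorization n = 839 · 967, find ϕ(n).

809508

φ(839) = 839 − 1 = 838.
φ(967) = 967 − 1 = 966.
Multiply: 838 · 966 = 809508.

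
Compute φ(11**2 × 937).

102960

φ(113377) = 113377 · (1 − 1/11) · (1 − 1/937)
       = 113377 · 9360/10307 = 102960.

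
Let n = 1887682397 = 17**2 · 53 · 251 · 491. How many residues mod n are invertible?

1732640000

φ(17^2) = 17^1·(17−1) = 17·16 = 272.
φ(53) = 53 − 1 = 52.
φ(251) = 251 − 1 = 250.
φ(491) = 491 − 1 = 490.
Multiply: 272 · 52 · 250 · 490 = 1732640000.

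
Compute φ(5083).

4224

5083 = 13 · 17 · 23.
φ(5083) = 5083 · (1 − 1/13) · (1 − 1/17) · (1 − 1/23)
       = 5083 · 4224/5083 = 4224.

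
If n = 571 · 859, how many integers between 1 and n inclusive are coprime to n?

489060

φ(571) = 571 − 1 = 570.
φ(859) = 859 − 1 = 858.
Since φ is multiplicative, φ(490489) = 570 · 858 = 489060.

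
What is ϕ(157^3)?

3845244

φ(3869893) = 3869893 · (1 − 1/157)
       = 3869893 · 156/157 = 3845244.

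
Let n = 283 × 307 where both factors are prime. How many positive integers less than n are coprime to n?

86292

For distinct primes, φ(pq) = (p−1)(q−1) = 282 × 306 = 86292.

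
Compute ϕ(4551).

Prime factorization: 4551 = 3 * 37 * 41.
φ(4551) = 4551 · (1 − 1/3) · (1 − 1/37) · (1 − 1/41)
       = 4551 · 2880/4551 = 2880.

2880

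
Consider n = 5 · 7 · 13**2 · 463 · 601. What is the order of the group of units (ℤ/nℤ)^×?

1037836800

φ(1645925645) = 1645925645 · (1 − 1/5) · (1 − 1/7) · (1 − 1/13) · (1 − 1/463) · (1 − 1/601)
       = 1645925645 · 79833600/126609665 = 1037836800.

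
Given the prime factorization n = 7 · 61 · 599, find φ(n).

φ(7) = 7 − 1 = 6.
φ(61) = 61 − 1 = 60.
φ(599) = 599 − 1 = 598.
Multiply: 6 · 60 · 598 = 215280.

215280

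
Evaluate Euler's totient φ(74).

Prime factorization: 74 = 2 * 37.
φ(74) = 74 · (1 − 1/2) · (1 − 1/37)
       = 74 · 36/74 = 36.

36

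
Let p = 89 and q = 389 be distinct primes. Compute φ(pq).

34144

φ(n) = (p − 1)(q − 1) = (89−1)(389−1) = 88·388 = 34144.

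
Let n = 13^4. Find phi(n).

φ(28561) = 28561 · (1 − 1/13)
       = 28561 · 12/13 = 26364.

26364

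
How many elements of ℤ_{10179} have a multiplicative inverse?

First factor: 10179 = 3^3 · 13 · 29.
φ(3^3) = 3^3 − 3^2 = 27 − 9 = 18.
φ(13) = 13 − 1 = 12.
φ(29) = 29 − 1 = 28.
φ(10179) = 18 × 12 × 28 = 6048.

6048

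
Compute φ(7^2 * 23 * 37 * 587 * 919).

17894302272

φ(22494650647) = 22494650647 · (1 − 1/7) · (1 − 1/23) · (1 − 1/37) · (1 − 1/587) · (1 − 1/919)
       = 22494650647 · 2556328896/3213521521 = 17894302272.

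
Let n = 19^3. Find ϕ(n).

6498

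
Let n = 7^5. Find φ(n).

φ(7^5) = 7^4·(7−1) = 2401·6 = 14406.

14406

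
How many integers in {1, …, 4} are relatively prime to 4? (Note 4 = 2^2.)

2

φ(4) = 4 · (1 − 1/2)
       = 4 · 1/2 = 2.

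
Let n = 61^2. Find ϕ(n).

3660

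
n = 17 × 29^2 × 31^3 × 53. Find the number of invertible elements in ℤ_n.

φ(22573862131) = 22573862131 · (1 − 1/17) · (1 − 1/29) · (1 − 1/31) · (1 − 1/53)
       = 22573862131 · 698880/809999 = 19477086720.

19477086720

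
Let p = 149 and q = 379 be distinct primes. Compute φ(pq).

φ(56471) = 56471 · (1 − 1/149) · (1 − 1/379)
       = 56471 · 55944/56471 = 55944.

55944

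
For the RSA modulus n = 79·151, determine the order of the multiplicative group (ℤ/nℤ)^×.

φ(n) = (p − 1)(q − 1) = (79−1)(151−1) = 78·150 = 11700.

11700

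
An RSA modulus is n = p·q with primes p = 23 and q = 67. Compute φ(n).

1452

φ(1541) = 1541 · (1 − 1/23) · (1 − 1/67)
       = 1541 · 1452/1541 = 1452.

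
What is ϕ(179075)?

120960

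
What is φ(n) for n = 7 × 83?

φ(581) = 581 · (1 − 1/7) · (1 − 1/83)
       = 581 · 492/581 = 492.

492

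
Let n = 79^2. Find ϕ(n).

6162

φ(79^2) = 79^1·(79−1) = 79·78 = 6162.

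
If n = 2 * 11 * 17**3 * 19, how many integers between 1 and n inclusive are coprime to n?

832320

φ(2) = 2 − 1 = 1.
φ(11) = 11 − 1 = 10.
φ(17^3) = 17^3 − 17^2 = 4913 − 289 = 4624.
φ(19) = 19 − 1 = 18.
Multiply: 1 · 10 · 4624 · 18 = 832320.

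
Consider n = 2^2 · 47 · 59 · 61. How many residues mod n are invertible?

320160

φ(676612) = 676612 · (1 − 1/2) · (1 − 1/47) · (1 − 1/59) · (1 − 1/61)
       = 676612 · 160080/338306 = 320160.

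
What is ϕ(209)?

180

209 = 11 · 19.
φ(209) = 209 · (1 − 1/11) · (1 − 1/19)
       = 209 · 180/209 = 180.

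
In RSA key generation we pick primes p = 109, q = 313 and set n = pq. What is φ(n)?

φ(n) = (p − 1)(q − 1) = (109−1)(313−1) = 108·312 = 33696.

33696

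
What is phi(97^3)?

φ(97^3) = 97^2·(97−1) = 9409·96 = 903264.

903264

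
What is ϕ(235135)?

172800

Prime factorization: 235135 = 5 * 31 * 37 * 41.
φ(235135) = 235135 · (1 − 1/5) · (1 − 1/31) · (1 − 1/37) · (1 − 1/41)
       = 235135 · 172800/235135 = 172800.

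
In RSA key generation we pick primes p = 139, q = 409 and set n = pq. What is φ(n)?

56304

φ(n) = (p − 1)(q − 1) = (139−1)(409−1) = 138·408 = 56304.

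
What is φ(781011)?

Prime factorization: 781011 = 3^2 × 7^3 × 11 × 23.
φ(3^2) = 3^1·(3−1) = 3·2 = 6.
φ(7^3) = 7^3 − 7^2 = 343 − 49 = 294.
φ(11) = 11 − 1 = 10.
φ(23) = 23 − 1 = 22.
Since φ is multiplicative, φ(781011) = 6 · 294 · 10 · 22 = 388080.

388080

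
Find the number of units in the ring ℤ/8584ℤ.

Factor 8584: 8584 = 2**3 * 29 * 37.
φ(8584) = 8584 · (1 − 1/2) · (1 − 1/29) · (1 − 1/37)
       = 8584 · 1008/2146 = 4032.

4032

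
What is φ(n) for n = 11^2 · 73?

7920

φ(8833) = 8833 · (1 − 1/11) · (1 − 1/73)
       = 8833 · 720/803 = 7920.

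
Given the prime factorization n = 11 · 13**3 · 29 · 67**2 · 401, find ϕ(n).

1004395392000

φ(1261579775027) = 1261579775027 · (1 − 1/11) · (1 − 1/13) · (1 − 1/29) · (1 − 1/67) · (1 − 1/401)
       = 1261579775027 · 88704000/111417449 = 1004395392000.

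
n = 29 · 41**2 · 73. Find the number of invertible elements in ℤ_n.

3306240

φ(3558677) = 3558677 · (1 − 1/29) · (1 − 1/41) · (1 − 1/73)
       = 3558677 · 80640/86797 = 3306240.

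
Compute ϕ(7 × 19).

φ(133) = 133 · (1 − 1/7) · (1 − 1/19)
       = 133 · 108/133 = 108.

108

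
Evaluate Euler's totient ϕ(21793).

19440

Prime factorization: 21793 = 19 · 31 · 37.
φ(19) = 19 − 1 = 18.
φ(31) = 31 − 1 = 30.
φ(37) = 37 − 1 = 36.
Multiply: 18 · 30 · 36 = 19440.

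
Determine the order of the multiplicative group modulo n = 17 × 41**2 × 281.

7347200

φ(17) = 17 − 1 = 16.
φ(41^2) = 41^2 − 41^1 = 1681 − 41 = 1640.
φ(281) = 281 − 1 = 280.
Since φ is multiplicative, φ(8030137) = 16 · 1640 · 280 = 7347200.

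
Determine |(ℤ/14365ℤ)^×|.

9984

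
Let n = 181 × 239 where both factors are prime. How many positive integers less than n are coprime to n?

φ(181) = 181 − 1 = 180.
φ(239) = 239 − 1 = 238.
φ(43259) = 180 × 238 = 42840.

42840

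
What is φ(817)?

817 = 19 * 43.
φ(19) = 19 − 1 = 18.
φ(43) = 43 − 1 = 42.
φ(817) = 18 × 42 = 756.

756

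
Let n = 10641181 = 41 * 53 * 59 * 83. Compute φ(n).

φ(10641181) = 10641181 · (1 − 1/41) · (1 − 1/53) · (1 − 1/59) · (1 − 1/83)
       = 10641181 · 9892480/10641181 = 9892480.

9892480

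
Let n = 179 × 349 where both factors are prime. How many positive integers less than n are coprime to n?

φ(n) = (p − 1)(q − 1) = (179−1)(349−1) = 178·348 = 61944.

61944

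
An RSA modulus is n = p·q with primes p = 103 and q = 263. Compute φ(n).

26724

φ(103) = 103 − 1 = 102.
φ(263) = 263 − 1 = 262.
φ(27089) = 102 × 262 = 26724.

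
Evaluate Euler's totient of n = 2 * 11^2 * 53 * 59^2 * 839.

16402877920

φ(37459089734) = 37459089734 · (1 − 1/2) · (1 − 1/11) · (1 − 1/53) · (1 − 1/59) · (1 − 1/839)
       = 37459089734 · 25274080/57718166 = 16402877920.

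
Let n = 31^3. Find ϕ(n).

28830

φ(31^3) = 31^2·(31−1) = 961·30 = 28830.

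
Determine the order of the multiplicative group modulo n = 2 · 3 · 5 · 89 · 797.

560384

φ(2127990) = 2127990 · (1 − 1/2) · (1 − 1/3) · (1 − 1/5) · (1 − 1/89) · (1 − 1/797)
       = 2127990 · 560384/2127990 = 560384.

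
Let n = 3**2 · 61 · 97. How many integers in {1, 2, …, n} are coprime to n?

φ(3^2) = 3^2 − 3^1 = 9 − 3 = 6.
φ(61) = 61 − 1 = 60.
φ(97) = 97 − 1 = 96.
Since φ is multiplicative, φ(53253) = 6 · 60 · 96 = 34560.

34560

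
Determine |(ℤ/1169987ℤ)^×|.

First factor: 1169987 = 7 · 13^2 · 23 · 43.
φ(1169987) = 1169987 · (1 − 1/7) · (1 − 1/13) · (1 − 1/23) · (1 − 1/43)
       = 1169987 · 66528/89999 = 864864.

864864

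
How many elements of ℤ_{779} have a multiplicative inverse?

720

Prime factorization: 779 = 19 · 41.
φ(779) = 779 · (1 − 1/19) · (1 − 1/41)
       = 779 · 720/779 = 720.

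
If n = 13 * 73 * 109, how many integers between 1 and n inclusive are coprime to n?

93312

φ(103441) = 103441 · (1 − 1/13) · (1 − 1/73) · (1 − 1/109)
       = 103441 · 93312/103441 = 93312.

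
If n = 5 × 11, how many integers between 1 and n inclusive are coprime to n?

φ(5) = 5 − 1 = 4.
φ(11) = 11 − 1 = 10.
φ(55) = 4 × 10 = 40.

40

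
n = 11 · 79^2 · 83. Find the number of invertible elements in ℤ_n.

φ(5698033) = 5698033 · (1 − 1/11) · (1 − 1/79) · (1 − 1/83)
       = 5698033 · 63960/72127 = 5052840.

5052840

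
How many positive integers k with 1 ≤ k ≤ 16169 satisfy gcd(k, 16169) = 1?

First factor: 16169 = 19 × 23 × 37.
φ(16169) = 16169 · (1 − 1/19) · (1 − 1/23) · (1 − 1/37)
       = 16169 · 14256/16169 = 14256.

14256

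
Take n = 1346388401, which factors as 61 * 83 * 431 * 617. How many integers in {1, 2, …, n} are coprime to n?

1303209600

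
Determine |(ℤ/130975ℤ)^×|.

Factor 130975: 130975 = 5^2 · 13^2 · 31.
φ(5^2) = 5^2 − 5^1 = 25 − 5 = 20.
φ(13^2) = 13^2 − 13^1 = 169 − 13 = 156.
φ(31) = 31 − 1 = 30.
Multiply: 20 · 156 · 30 = 93600.

93600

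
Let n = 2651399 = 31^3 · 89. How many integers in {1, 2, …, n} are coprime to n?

2537040

φ(2651399) = 2651399 · (1 − 1/31) · (1 − 1/89)
       = 2651399 · 2640/2759 = 2537040.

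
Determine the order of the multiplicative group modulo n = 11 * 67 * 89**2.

5169120

φ(5837777) = 5837777 · (1 − 1/11) · (1 − 1/67) · (1 − 1/89)
       = 5837777 · 58080/65593 = 5169120.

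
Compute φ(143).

120

First factor: 143 = 11 · 13.
φ(11) = 11 − 1 = 10.
φ(13) = 13 − 1 = 12.
Multiply: 10 · 12 = 120.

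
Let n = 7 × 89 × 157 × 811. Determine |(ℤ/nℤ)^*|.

66718080

φ(79324721) = 79324721 · (1 − 1/7) · (1 − 1/89) · (1 − 1/157) · (1 − 1/811)
       = 79324721 · 66718080/79324721 = 66718080.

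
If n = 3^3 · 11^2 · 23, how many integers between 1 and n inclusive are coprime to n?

43560

φ(3^3) = 3^3 − 3^2 = 27 − 9 = 18.
φ(11^2) = 11^2 − 11^1 = 121 − 11 = 110.
φ(23) = 23 − 1 = 22.
Multiply: 18 · 110 · 22 = 43560.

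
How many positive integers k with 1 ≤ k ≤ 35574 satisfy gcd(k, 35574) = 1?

Prime factorization: 35574 = 2 * 3 * 7^2 * 11^2.
φ(2) = 2 − 1 = 1.
φ(3) = 3 − 1 = 2.
φ(7^2) = 7^2 − 7^1 = 49 − 7 = 42.
φ(11^2) = 11^1·(11−1) = 11·10 = 110.
Since φ is multiplicative, φ(35574) = 1 · 2 · 42 · 110 = 9240.

9240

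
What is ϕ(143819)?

123552

143819 = 13^2 * 23 * 37.
φ(13^2) = 13^2 − 13^1 = 169 − 13 = 156.
φ(23) = 23 − 1 = 22.
φ(37) = 37 − 1 = 36.
Since φ is multiplicative, φ(143819) = 156 · 22 · 36 = 123552.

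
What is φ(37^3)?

49284

φ(37^3) = 37^3 − 37^2 = 50653 − 1369 = 49284.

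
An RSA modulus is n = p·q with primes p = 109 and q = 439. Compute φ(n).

47304

For distinct primes, φ(pq) = (p−1)(q−1) = 108 × 438 = 47304.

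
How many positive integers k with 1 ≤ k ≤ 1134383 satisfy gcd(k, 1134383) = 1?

997920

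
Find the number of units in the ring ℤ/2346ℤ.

704

Factor 2346: 2346 = 2 · 3 · 17 · 23.
φ(2346) = 2346 · (1 − 1/2) · (1 − 1/3) · (1 − 1/17) · (1 − 1/23)
       = 2346 · 704/2346 = 704.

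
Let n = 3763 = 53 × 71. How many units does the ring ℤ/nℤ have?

3640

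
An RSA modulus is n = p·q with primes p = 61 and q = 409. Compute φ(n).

24480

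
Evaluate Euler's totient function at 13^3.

2028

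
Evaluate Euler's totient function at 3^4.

54

φ(81) = 81 · (1 − 1/3)
       = 81 · 2/3 = 54.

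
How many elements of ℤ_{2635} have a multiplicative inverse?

Prime factorization: 2635 = 5 · 17 · 31.
φ(2635) = 2635 · (1 − 1/5) · (1 − 1/17) · (1 − 1/31)
       = 2635 · 1920/2635 = 1920.

1920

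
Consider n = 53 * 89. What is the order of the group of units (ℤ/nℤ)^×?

φ(53) = 53 − 1 = 52.
φ(89) = 89 − 1 = 88.
φ(4717) = 52 × 88 = 4576.

4576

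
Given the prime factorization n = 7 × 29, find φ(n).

168

φ(7) = 7 − 1 = 6.
φ(29) = 29 − 1 = 28.
φ(203) = 6 × 28 = 168.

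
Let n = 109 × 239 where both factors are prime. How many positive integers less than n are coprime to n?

25704

φ(pq) = (p−1)(q−1) = 108 · 238 = 25704.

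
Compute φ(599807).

508032

First factor: 599807 = 13 × 29 × 37 × 43.
φ(13) = 13 − 1 = 12.
φ(29) = 29 − 1 = 28.
φ(37) = 37 − 1 = 36.
φ(43) = 43 − 1 = 42.
Since φ is multiplicative, φ(599807) = 12 · 28 · 36 · 42 = 508032.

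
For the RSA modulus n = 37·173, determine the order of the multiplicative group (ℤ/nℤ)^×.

6192

φ(6401) = 6401 · (1 − 1/37) · (1 − 1/173)
       = 6401 · 6192/6401 = 6192.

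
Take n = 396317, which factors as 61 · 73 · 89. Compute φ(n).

φ(61) = 61 − 1 = 60.
φ(73) = 73 − 1 = 72.
φ(89) = 89 − 1 = 88.
Since φ is multiplicative, φ(396317) = 60 · 72 · 88 = 380160.

380160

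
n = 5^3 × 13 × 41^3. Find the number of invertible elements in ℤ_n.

80688000

φ(111996625) = 111996625 · (1 − 1/5) · (1 − 1/13) · (1 − 1/41)
       = 111996625 · 1920/2665 = 80688000.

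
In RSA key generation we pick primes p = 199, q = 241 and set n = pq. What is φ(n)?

φ(199) = 199 − 1 = 198.
φ(241) = 241 − 1 = 240.
Since φ is multiplicative, φ(47959) = 198 · 240 = 47520.

47520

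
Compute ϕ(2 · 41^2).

1640

φ(2) = 2 − 1 = 1.
φ(41^2) = 41^1·(41−1) = 41·40 = 1640.
φ(3362) = 1 × 1640 = 1640.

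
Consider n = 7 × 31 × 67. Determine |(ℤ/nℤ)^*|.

φ(14539) = 14539 · (1 − 1/7) · (1 − 1/31) · (1 − 1/67)
       = 14539 · 11880/14539 = 11880.

11880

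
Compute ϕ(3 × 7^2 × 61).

5040

φ(3) = 3 − 1 = 2.
φ(7^2) = 7^2 − 7^1 = 49 − 7 = 42.
φ(61) = 61 − 1 = 60.
Since φ is multiplicative, φ(8967) = 2 · 42 · 60 = 5040.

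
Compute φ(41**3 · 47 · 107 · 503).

164586844480

φ(41^3) = 41^3 − 41^2 = 68921 − 1681 = 67240.
φ(47) = 47 − 1 = 46.
φ(107) = 107 − 1 = 106.
φ(503) = 503 − 1 = 502.
φ(174341665627) = 67240 × 46 × 106 × 502 = 164586844480.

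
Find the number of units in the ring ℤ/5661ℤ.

First factor: 5661 = 3**2 × 17 × 37.
φ(3^2) = 3^2 − 3^1 = 9 − 3 = 6.
φ(17) = 17 − 1 = 16.
φ(37) = 37 − 1 = 36.
Multiply: 6 · 16 · 36 = 3456.

3456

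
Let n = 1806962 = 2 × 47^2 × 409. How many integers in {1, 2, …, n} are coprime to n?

882096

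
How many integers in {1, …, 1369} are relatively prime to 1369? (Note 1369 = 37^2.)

φ(1369) = 1369 · (1 − 1/37)
       = 1369 · 36/37 = 1332.

1332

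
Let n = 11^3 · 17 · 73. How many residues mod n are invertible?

φ(1651771) = 1651771 · (1 − 1/11) · (1 − 1/17) · (1 − 1/73)
       = 1651771 · 11520/13651 = 1393920.

1393920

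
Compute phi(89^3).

697048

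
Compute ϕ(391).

Factor 391: 391 = 17 · 23.
φ(391) = 391 · (1 − 1/17) · (1 − 1/23)
       = 391 · 352/391 = 352.

352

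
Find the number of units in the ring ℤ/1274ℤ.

504

1274 = 2 × 7^2 × 13.
φ(1274) = 1274 · (1 − 1/2) · (1 − 1/7) · (1 − 1/13)
       = 1274 · 72/182 = 504.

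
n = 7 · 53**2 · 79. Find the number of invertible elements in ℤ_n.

1289808

φ(7) = 7 − 1 = 6.
φ(53^2) = 53^1·(53−1) = 53·52 = 2756.
φ(79) = 79 − 1 = 78.
Multiply: 6 · 2756 · 78 = 1289808.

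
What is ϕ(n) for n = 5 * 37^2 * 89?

468864

φ(609205) = 609205 · (1 − 1/5) · (1 − 1/37) · (1 − 1/89)
       = 609205 · 12672/16465 = 468864.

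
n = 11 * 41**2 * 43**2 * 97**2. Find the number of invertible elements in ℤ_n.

275806540800

φ(11) = 11 − 1 = 10.
φ(41^2) = 41^1·(41−1) = 41·40 = 1640.
φ(43^2) = 43^2 − 43^1 = 1849 − 43 = 1806.
φ(97^2) = 97^2 − 97^1 = 9409 − 97 = 9312.
φ(321692383331) = 10 × 1640 × 1806 × 9312 = 275806540800.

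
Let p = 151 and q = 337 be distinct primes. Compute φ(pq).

φ(50887) = 50887 · (1 − 1/151) · (1 − 1/337)
       = 50887 · 50400/50887 = 50400.

50400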